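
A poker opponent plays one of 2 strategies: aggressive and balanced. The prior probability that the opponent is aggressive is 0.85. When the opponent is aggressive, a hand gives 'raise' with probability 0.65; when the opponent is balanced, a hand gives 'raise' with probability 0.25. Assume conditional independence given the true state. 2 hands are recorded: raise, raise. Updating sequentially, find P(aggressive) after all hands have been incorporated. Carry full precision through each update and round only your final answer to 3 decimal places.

After 'raise': P(aggressive) = 0.65·0.8500 / (0.65·0.8500 + 0.25·0.1500) ≈ 0.9364
After 'raise': P(aggressive) = 0.65·0.9364 / (0.65·0.9364 + 0.25·0.0636) ≈ 0.9746

0.975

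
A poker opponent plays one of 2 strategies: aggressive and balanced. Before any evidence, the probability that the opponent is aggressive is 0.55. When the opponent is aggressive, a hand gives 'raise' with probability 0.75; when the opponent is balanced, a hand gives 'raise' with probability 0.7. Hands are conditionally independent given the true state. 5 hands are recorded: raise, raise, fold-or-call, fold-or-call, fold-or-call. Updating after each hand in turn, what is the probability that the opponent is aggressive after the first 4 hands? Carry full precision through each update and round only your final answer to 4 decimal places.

After 'raise': P(aggressive) = 0.75·0.5500 / (0.75·0.5500 + 0.7·0.4500) ≈ 0.5670
After 'raise': P(aggressive) = 0.75·0.5670 / (0.75·0.5670 + 0.7·0.4330) ≈ 0.5839
After 'fold-or-call': P(aggressive) = 0.25·0.5839 / (0.25·0.5839 + 0.3·0.4161) ≈ 0.5390
After 'fold-or-call': P(aggressive) = 0.25·0.5390 / (0.25·0.5390 + 0.3·0.4610) ≈ 0.4935

0.4935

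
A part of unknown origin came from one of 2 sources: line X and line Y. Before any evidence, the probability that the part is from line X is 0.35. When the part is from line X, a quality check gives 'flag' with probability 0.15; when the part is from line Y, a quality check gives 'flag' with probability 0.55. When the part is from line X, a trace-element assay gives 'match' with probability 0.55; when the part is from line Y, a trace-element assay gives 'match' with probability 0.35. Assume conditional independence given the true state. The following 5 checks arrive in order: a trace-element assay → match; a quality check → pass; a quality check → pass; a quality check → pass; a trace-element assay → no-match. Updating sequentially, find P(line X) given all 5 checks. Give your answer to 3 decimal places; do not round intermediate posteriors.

Each posterior becomes the prior for the next update.
After a trace-element assay='match': P(line X) = 0.55·0.3500 / (0.55·0.3500 + 0.35·0.6500) ≈ 0.4583
After a quality check='pass': P(line X) = 0.85·0.4583 / (0.85·0.4583 + 0.45·0.5417) ≈ 0.6151
After a quality check='pass': P(line X) = 0.85·0.6151 / (0.85·0.6151 + 0.45·0.3849) ≈ 0.7512
After a quality check='pass': P(line X) = 0.85·0.7512 / (0.85·0.7512 + 0.45·0.2488) ≈ 0.8508
After a trace-element assay='no-match': P(line X) = 0.45·0.8508 / (0.45·0.8508 + 0.65·0.1492) ≈ 0.7979

0.798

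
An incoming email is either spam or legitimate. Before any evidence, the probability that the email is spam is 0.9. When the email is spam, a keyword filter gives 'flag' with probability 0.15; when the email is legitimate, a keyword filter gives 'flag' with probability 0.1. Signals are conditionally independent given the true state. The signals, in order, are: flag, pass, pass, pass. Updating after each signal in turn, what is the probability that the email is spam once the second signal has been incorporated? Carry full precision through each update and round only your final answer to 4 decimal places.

0.9273

After 'flag': P(spam) = 0.15·0.9000 / (0.15·0.9000 + 0.1·0.1000) ≈ 0.9310
After 'pass': P(spam) = 0.85·0.9310 / (0.85·0.9310 + 0.9·0.0690) ≈ 0.9273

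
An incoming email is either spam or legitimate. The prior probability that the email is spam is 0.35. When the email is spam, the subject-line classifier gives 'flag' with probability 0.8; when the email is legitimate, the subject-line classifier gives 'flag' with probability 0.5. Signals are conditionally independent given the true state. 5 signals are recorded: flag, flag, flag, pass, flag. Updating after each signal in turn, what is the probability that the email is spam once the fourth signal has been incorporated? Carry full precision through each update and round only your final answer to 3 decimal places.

0.469

After 'flag': P(spam) = 0.8·0.3500 / (0.8·0.3500 + 0.5·0.6500) ≈ 0.4628
After 'flag': P(spam) = 0.8·0.4628 / (0.8·0.4628 + 0.5·0.5372) ≈ 0.5796
After 'flag': P(spam) = 0.8·0.5796 / (0.8·0.5796 + 0.5·0.4204) ≈ 0.6880
After 'pass': P(spam) = 0.2·0.6880 / (0.2·0.6880 + 0.5·0.3120) ≈ 0.4687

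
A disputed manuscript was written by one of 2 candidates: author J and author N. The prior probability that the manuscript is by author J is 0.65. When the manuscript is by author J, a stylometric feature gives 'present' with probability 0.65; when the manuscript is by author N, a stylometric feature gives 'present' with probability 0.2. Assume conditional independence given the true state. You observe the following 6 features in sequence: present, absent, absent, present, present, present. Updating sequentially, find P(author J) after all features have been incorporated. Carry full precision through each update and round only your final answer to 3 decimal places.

After 'present': P(author J) = 0.65·0.6500 / (0.65·0.6500 + 0.2·0.3500) ≈ 0.8579
After 'absent': P(author J) = 0.35·0.8579 / (0.35·0.8579 + 0.8·0.1421) ≈ 0.7253
After 'absent': P(author J) = 0.35·0.7253 / (0.35·0.7253 + 0.8·0.2747) ≈ 0.5360
After 'present': P(author J) = 0.65·0.5360 / (0.65·0.5360 + 0.2·0.4640) ≈ 0.7897
After 'present': P(author J) = 0.65·0.7897 / (0.65·0.7897 + 0.2·0.2103) ≈ 0.9243
After 'present': P(author J) = 0.65·0.9243 / (0.65·0.9243 + 0.2·0.0757) ≈ 0.9754

0.975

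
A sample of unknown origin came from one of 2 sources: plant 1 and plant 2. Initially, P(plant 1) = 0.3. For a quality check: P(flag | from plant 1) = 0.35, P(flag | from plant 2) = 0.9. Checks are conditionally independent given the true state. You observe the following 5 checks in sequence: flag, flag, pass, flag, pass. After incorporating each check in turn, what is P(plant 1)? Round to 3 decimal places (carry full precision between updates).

After 'flag': P(plant 1) = 0.35·0.3000 / (0.35·0.3000 + 0.9·0.7000) ≈ 0.1429
After 'flag': P(plant 1) = 0.35·0.1429 / (0.35·0.1429 + 0.9·0.8571) ≈ 0.0609
After 'pass': P(plant 1) = 0.65·0.0609 / (0.65·0.0609 + 0.1·0.9391) ≈ 0.2964
After 'flag': P(plant 1) = 0.35·0.2964 / (0.35·0.2964 + 0.9·0.7036) ≈ 0.1408
After 'pass': P(plant 1) = 0.65·0.1408 / (0.65·0.1408 + 0.1·0.8592) ≈ 0.5157

0.516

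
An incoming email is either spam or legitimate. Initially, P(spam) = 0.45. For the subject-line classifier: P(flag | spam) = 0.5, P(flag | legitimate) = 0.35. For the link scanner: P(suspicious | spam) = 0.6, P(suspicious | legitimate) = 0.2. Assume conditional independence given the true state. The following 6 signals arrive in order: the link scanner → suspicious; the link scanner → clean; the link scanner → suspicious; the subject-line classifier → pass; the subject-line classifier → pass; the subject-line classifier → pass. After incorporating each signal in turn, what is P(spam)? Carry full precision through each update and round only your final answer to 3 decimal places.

0.626

After the link scanner='suspicious': P(spam) = 0.6·0.4500 / (0.6·0.4500 + 0.2·0.5500) ≈ 0.7105
After the link scanner='clean': P(spam) = 0.4·0.7105 / (0.4·0.7105 + 0.8·0.2895) ≈ 0.5510
After the link scanner='suspicious': P(spam) = 0.6·0.5510 / (0.6·0.5510 + 0.2·0.4490) ≈ 0.7864
After the subject-line classifier='pass': P(spam) = 0.5·0.7864 / (0.5·0.7864 + 0.65·0.2136) ≈ 0.7391
After the subject-line classifier='pass': P(spam) = 0.5·0.7391 / (0.5·0.7391 + 0.65·0.2609) ≈ 0.6854
After the subject-line classifier='pass': P(spam) = 0.5·0.6854 / (0.5·0.6854 + 0.65·0.3146) ≈ 0.6263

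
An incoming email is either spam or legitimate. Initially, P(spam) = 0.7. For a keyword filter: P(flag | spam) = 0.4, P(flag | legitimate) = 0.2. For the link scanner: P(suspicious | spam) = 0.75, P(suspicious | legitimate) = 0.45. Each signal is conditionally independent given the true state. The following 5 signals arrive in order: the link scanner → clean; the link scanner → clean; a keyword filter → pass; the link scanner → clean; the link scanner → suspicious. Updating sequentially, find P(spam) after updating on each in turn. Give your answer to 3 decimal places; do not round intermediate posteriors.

After the link scanner='clean': P(spam) = 0.25·0.7000 / (0.25·0.7000 + 0.55·0.3000) ≈ 0.5147
After the link scanner='clean': P(spam) = 0.25·0.5147 / (0.25·0.5147 + 0.55·0.4853) ≈ 0.3253
After a keyword filter='pass': P(spam) = 0.6·0.3253 / (0.6·0.3253 + 0.8·0.6747) ≈ 0.2656
After the link scanner='clean': P(spam) = 0.25·0.2656 / (0.25·0.2656 + 0.55·0.7344) ≈ 0.1412
After the link scanner='suspicious': P(spam) = 0.75·0.1412 / (0.75·0.1412 + 0.45·0.8588) ≈ 0.2150

0.215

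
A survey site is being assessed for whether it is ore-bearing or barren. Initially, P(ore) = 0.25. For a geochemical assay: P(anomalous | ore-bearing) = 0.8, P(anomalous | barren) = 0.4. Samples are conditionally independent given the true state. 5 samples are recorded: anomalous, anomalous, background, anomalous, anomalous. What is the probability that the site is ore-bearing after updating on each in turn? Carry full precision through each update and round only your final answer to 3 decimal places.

After 'anomalous': P(ore) = 0.8·0.2500 / (0.8·0.2500 + 0.4·0.7500) ≈ 0.4000
After 'anomalous': P(ore) = 0.8·0.4000 / (0.8·0.4000 + 0.4·0.6000) ≈ 0.5714
After 'background': P(ore) = 0.2·0.5714 / (0.2·0.5714 + 0.6·0.4286) ≈ 0.3077
After 'anomalous': P(ore) = 0.8·0.3077 / (0.8·0.3077 + 0.4·0.6923) ≈ 0.4706
After 'anomalous': P(ore) = 0.8·0.4706 / (0.8·0.4706 + 0.4·0.5294) ≈ 0.6400

0.640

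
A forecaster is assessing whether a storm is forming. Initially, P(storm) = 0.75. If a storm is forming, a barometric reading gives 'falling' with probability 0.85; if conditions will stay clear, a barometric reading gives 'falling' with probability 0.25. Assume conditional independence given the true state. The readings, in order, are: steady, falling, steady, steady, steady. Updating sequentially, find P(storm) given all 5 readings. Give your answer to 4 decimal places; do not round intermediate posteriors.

0.0161

After 'steady': P(storm) = 0.15·0.7500 / (0.15·0.7500 + 0.75·0.2500) ≈ 0.3750
After 'falling': P(storm) = 0.85·0.3750 / (0.85·0.3750 + 0.25·0.6250) ≈ 0.6711
After 'steady': P(storm) = 0.15·0.6711 / (0.15·0.6711 + 0.75·0.3289) ≈ 0.2898
After 'steady': P(storm) = 0.15·0.2898 / (0.15·0.2898 + 0.75·0.7102) ≈ 0.0754
After 'steady': P(storm) = 0.15·0.0754 / (0.15·0.0754 + 0.75·0.9246) ≈ 0.0161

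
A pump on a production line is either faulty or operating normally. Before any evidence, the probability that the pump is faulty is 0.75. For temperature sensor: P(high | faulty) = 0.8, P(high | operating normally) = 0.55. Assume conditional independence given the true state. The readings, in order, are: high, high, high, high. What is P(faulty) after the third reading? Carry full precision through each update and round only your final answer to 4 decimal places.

After 'high': P(faulty) = 0.8·0.7500 / (0.8·0.7500 + 0.55·0.2500) ≈ 0.8136
After 'high': P(faulty) = 0.8·0.8136 / (0.8·0.8136 + 0.55·0.1864) ≈ 0.8639
After 'high': P(faulty) = 0.8·0.8639 / (0.8·0.8639 + 0.55·0.1361) ≈ 0.9023

0.9023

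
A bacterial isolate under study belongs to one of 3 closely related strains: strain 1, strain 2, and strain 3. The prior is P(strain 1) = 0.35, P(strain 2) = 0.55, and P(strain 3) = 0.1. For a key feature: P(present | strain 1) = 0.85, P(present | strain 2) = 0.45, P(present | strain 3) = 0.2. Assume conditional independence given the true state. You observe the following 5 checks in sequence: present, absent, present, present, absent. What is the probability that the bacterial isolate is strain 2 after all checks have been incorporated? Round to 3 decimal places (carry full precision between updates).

After 'present': normaliser = 0.85·0.3500 + 0.45·0.5500 + 0.2·0.1000; P(strain 1) ≈ 0.5265, P(strain 2) ≈ 0.4381, P(strain 3) ≈ 0.0354
After 'absent': normaliser = 0.15·0.5265 + 0.55·0.4381 + 0.8·0.0354; P(strain 1) ≈ 0.2268, P(strain 2) ≈ 0.6919, P(strain 3) ≈ 0.0813
After 'present': normaliser = 0.85·0.2268 + 0.45·0.6919 + 0.2·0.0813; P(strain 1) ≈ 0.3705, P(strain 2) ≈ 0.5983, P(strain 3) ≈ 0.0313
After 'present': normaliser = 0.85·0.3705 + 0.45·0.5983 + 0.2·0.0313; P(strain 1) ≈ 0.5334, P(strain 2) ≈ 0.4560, P(strain 3) ≈ 0.0106
After 'absent': normaliser = 0.15·0.5334 + 0.55·0.4560 + 0.8·0.0106; P(strain 1) ≈ 0.2358, P(strain 2) ≈ 0.7392, P(strain 3) ≈ 0.0250

0.739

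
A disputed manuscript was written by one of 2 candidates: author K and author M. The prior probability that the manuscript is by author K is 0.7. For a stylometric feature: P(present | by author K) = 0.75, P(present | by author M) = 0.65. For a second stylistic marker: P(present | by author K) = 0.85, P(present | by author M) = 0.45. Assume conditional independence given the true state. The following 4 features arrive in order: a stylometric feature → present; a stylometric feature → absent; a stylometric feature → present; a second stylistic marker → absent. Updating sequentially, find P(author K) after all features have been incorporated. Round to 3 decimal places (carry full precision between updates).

0.377

After a stylometric feature='present': P(author K) = 0.75·0.7000 / (0.75·0.7000 + 0.65·0.3000) ≈ 0.7292
After a stylometric feature='absent': P(author K) = 0.25·0.7292 / (0.25·0.7292 + 0.35·0.2708) ≈ 0.6579
After a stylometric feature='present': P(author K) = 0.75·0.6579 / (0.75·0.6579 + 0.65·0.3421) ≈ 0.6893
After a second stylistic marker='absent': P(author K) = 0.15·0.6893 / (0.15·0.6893 + 0.55·0.3107) ≈ 0.3770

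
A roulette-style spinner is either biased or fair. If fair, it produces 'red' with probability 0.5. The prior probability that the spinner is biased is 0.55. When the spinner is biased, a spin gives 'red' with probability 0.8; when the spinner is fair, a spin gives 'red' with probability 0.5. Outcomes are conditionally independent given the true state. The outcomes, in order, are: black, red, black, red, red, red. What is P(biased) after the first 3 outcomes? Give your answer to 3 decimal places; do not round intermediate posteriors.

0.238

After 'black': P(biased) = 0.2·0.5500 / (0.2·0.5500 + 0.5·0.4500) ≈ 0.3284
After 'red': P(biased) = 0.8·0.3284 / (0.8·0.3284 + 0.5·0.6716) ≈ 0.4389
After 'black': P(biased) = 0.2·0.4389 / (0.2·0.4389 + 0.5·0.5611) ≈ 0.2383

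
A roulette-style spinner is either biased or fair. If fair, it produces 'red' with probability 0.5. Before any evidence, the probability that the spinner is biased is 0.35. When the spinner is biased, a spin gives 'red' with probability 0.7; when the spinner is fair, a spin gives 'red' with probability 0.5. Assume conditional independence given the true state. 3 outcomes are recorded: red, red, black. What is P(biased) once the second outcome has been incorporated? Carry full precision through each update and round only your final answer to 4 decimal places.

After 'red': P(biased) = 0.7·0.3500 / (0.7·0.3500 + 0.5·0.6500) ≈ 0.4298
After 'red': P(biased) = 0.7·0.4298 / (0.7·0.4298 + 0.5·0.5702) ≈ 0.5135

0.5135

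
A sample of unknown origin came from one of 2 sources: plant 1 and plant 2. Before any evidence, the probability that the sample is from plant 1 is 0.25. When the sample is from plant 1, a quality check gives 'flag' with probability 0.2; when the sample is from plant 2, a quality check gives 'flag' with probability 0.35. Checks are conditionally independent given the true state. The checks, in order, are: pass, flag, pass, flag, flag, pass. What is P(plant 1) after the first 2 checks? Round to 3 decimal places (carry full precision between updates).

0.190

Each posterior becomes the prior for the next update.
After 'pass': P(plant 1) = 0.8·0.2500 / (0.8·0.2500 + 0.65·0.7500) ≈ 0.2909
After 'flag': P(plant 1) = 0.2·0.2909 / (0.2·0.2909 + 0.35·0.7091) ≈ 0.1899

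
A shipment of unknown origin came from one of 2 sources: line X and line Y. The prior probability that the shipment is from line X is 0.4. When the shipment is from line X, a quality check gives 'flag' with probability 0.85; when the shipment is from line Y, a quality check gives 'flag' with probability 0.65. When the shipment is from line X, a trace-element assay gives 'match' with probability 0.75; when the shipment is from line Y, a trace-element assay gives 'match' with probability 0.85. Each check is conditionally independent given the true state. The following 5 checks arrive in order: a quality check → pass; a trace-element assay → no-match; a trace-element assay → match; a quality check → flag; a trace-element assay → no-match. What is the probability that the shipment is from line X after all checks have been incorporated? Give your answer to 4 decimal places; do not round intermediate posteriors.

After a quality check='pass': P(line X) = 0.15·0.4000 / (0.15·0.4000 + 0.35·0.6000) ≈ 0.2222
After a trace-element assay='no-match': P(line X) = 0.25·0.2222 / (0.25·0.2222 + 0.15·0.7778) ≈ 0.3226
After a trace-element assay='match': P(line X) = 0.75·0.3226 / (0.75·0.3226 + 0.85·0.6774) ≈ 0.2959
After a quality check='flag': P(line X) = 0.85·0.2959 / (0.85·0.2959 + 0.65·0.7041) ≈ 0.3546
After a trace-element assay='no-match': P(line X) = 0.25·0.3546 / (0.25·0.3546 + 0.15·0.6454) ≈ 0.4780

0.4780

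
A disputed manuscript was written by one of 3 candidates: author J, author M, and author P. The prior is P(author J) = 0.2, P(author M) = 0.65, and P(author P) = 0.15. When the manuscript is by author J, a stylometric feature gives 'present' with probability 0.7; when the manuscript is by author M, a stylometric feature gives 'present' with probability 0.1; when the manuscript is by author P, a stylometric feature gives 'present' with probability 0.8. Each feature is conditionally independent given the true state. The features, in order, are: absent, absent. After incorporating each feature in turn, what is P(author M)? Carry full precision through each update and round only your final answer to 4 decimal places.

After 'absent': normaliser = 0.3·0.2000 + 0.9·0.6500 + 0.2·0.1500; P(author J) ≈ 0.0889, P(author M) ≈ 0.8667, P(author P) ≈ 0.0444
After 'absent': normaliser = 0.3·0.0889 + 0.9·0.8667 + 0.2·0.0444; P(author J) ≈ 0.0327, P(author M) ≈ 0.9564, P(author P) ≈ 0.0109

0.9564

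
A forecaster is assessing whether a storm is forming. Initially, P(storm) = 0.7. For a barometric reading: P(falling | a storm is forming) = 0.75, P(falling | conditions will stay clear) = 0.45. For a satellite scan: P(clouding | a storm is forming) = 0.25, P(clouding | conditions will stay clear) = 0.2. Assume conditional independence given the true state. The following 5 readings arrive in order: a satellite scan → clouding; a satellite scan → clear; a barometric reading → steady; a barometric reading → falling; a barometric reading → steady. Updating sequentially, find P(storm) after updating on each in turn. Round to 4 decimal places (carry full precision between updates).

0.4850

After a satellite scan='clouding': P(storm) = 0.25·0.7000 / (0.25·0.7000 + 0.2·0.3000) ≈ 0.7447
After a satellite scan='clear': P(storm) = 0.75·0.7447 / (0.75·0.7447 + 0.8·0.2553) ≈ 0.7322
After a barometric reading='steady': P(storm) = 0.25·0.7322 / (0.25·0.7322 + 0.55·0.2678) ≈ 0.5541
After a barometric reading='falling': P(storm) = 0.75·0.5541 / (0.75·0.5541 + 0.45·0.4459) ≈ 0.6744
After a barometric reading='steady': P(storm) = 0.25·0.6744 / (0.25·0.6744 + 0.55·0.3256) ≈ 0.4850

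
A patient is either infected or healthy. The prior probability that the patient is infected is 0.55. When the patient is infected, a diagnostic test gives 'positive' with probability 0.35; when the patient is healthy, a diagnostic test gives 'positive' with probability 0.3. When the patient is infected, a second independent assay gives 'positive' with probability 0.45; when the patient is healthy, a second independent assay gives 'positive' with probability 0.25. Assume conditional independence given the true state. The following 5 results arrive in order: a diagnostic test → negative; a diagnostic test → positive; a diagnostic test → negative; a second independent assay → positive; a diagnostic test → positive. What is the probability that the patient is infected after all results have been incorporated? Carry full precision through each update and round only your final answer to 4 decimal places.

0.7208

After a diagnostic test='negative': P(infected) = 0.65·0.5500 / (0.65·0.5500 + 0.7·0.4500) ≈ 0.5316
After a diagnostic test='positive': P(infected) = 0.35·0.5316 / (0.35·0.5316 + 0.3·0.4684) ≈ 0.5697
After a diagnostic test='negative': P(infected) = 0.65·0.5697 / (0.65·0.5697 + 0.7·0.4303) ≈ 0.5515
After a second independent assay='positive': P(infected) = 0.45·0.5515 / (0.45·0.5515 + 0.25·0.4485) ≈ 0.6888
After a diagnostic test='positive': P(infected) = 0.35·0.6888 / (0.35·0.6888 + 0.3·0.3112) ≈ 0.7208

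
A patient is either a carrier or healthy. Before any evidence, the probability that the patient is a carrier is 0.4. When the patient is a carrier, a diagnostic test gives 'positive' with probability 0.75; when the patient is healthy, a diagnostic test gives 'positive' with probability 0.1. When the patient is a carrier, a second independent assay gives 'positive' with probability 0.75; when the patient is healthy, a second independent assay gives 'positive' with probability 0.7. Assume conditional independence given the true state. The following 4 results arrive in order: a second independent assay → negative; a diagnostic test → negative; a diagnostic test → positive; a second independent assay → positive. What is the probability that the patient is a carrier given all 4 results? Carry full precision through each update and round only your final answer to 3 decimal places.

Each posterior becomes the prior for the next update.
After a second independent assay='negative': P(carrier) = 0.25·0.4000 / (0.25·0.4000 + 0.3·0.6000) ≈ 0.3571
After a diagnostic test='negative': P(carrier) = 0.25·0.3571 / (0.25·0.3571 + 0.9·0.6429) ≈ 0.1337
After a diagnostic test='positive': P(carrier) = 0.75·0.1337 / (0.75·0.1337 + 0.1·0.8663) ≈ 0.5365
After a second independent assay='positive': P(carrier) = 0.75·0.5365 / (0.75·0.5365 + 0.7·0.4635) ≈ 0.5536

0.554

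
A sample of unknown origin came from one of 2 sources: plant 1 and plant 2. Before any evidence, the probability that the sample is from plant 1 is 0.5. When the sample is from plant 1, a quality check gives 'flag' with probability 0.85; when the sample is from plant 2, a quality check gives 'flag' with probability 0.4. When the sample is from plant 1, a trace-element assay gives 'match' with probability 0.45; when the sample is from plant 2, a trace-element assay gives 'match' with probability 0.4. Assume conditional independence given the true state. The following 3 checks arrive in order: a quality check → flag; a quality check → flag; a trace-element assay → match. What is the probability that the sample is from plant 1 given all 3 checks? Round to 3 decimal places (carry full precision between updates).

Apply Bayes' rule sequentially, carrying P(plant 1) forward.
After a quality check='flag': P(plant 1) = 0.85·0.5000 / (0.85·0.5000 + 0.4·0.5000) ≈ 0.6800
After a quality check='flag': P(plant 1) = 0.85·0.6800 / (0.85·0.6800 + 0.4·0.3200) ≈ 0.8187
After a trace-element assay='match': P(plant 1) = 0.45·0.8187 / (0.45·0.8187 + 0.4·0.1813) ≈ 0.8355

0.836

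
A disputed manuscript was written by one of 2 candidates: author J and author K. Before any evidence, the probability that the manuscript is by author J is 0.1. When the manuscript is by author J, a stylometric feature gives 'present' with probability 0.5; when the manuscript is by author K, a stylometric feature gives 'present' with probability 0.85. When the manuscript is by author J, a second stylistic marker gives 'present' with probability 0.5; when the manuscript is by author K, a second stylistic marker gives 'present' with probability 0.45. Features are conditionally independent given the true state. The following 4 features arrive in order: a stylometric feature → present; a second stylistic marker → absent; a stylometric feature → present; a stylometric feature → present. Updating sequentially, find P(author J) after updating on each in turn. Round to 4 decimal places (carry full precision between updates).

After a stylometric feature='present': P(author J) = 0.5·0.1000 / (0.5·0.1000 + 0.85·0.9000) ≈ 0.0613
After a second stylistic marker='absent': P(author J) = 0.5·0.0613 / (0.5·0.0613 + 0.55·0.9387) ≈ 0.0561
After a stylometric feature='present': P(author J) = 0.5·0.0561 / (0.5·0.0561 + 0.85·0.9439) ≈ 0.0338
After a stylometric feature='present': P(author J) = 0.5·0.0338 / (0.5·0.0338 + 0.85·0.9662) ≈ 0.0201

0.0201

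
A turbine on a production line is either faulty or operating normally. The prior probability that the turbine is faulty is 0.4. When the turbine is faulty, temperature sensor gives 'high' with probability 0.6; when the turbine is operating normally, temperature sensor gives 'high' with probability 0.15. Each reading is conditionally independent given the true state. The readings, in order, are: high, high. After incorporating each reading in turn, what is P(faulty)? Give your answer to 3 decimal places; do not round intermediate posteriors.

After 'high': P(faulty) = 0.6·0.4000 / (0.6·0.4000 + 0.15·0.6000) ≈ 0.7273
After 'high': P(faulty) = 0.6·0.7273 / (0.6·0.7273 + 0.15·0.2727) ≈ 0.9143

0.914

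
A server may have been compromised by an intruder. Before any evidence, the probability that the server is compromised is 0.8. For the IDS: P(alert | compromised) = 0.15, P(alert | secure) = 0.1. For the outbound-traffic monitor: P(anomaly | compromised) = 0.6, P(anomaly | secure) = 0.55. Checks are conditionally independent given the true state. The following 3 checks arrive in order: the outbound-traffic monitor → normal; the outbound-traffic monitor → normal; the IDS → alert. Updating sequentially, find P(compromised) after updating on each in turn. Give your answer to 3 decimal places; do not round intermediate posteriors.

After the outbound-traffic monitor='normal': P(compromised) = 0.4·0.8000 / (0.4·0.8000 + 0.45·0.2000) ≈ 0.7805
After the outbound-traffic monitor='normal': P(compromised) = 0.4·0.7805 / (0.4·0.7805 + 0.45·0.2195) ≈ 0.7596
After the IDS='alert': P(compromised) = 0.15·0.7596 / (0.15·0.7596 + 0.1·0.2404) ≈ 0.8258

0.826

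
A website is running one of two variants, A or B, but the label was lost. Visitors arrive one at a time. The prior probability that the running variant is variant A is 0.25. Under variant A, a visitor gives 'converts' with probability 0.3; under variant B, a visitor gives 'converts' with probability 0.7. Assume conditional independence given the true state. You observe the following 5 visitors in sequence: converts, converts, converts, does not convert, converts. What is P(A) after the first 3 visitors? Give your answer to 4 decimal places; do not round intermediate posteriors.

0.0256

After 'converts': P(A) = 0.3·0.2500 / (0.3·0.2500 + 0.7·0.7500) ≈ 0.1250
After 'converts': P(A) = 0.3·0.1250 / (0.3·0.1250 + 0.7·0.8750) ≈ 0.0577
After 'converts': P(A) = 0.3·0.0577 / (0.3·0.0577 + 0.7·0.9423) ≈ 0.0256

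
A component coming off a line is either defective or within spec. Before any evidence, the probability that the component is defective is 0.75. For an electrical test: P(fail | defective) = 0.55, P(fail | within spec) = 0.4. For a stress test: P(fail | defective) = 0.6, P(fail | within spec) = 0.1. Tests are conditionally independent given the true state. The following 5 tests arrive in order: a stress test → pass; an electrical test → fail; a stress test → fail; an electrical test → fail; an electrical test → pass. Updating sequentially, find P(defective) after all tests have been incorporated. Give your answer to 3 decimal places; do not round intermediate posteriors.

Apply Bayes' rule sequentially, carrying P(defective) forward.
After a stress test='pass': P(defective) = 0.4·0.7500 / (0.4·0.7500 + 0.9·0.2500) ≈ 0.5714
After an electrical test='fail': P(defective) = 0.55·0.5714 / (0.55·0.5714 + 0.4·0.4286) ≈ 0.6471
After a stress test='fail': P(defective) = 0.6·0.6471 / (0.6·0.6471 + 0.1·0.3529) ≈ 0.9167
After an electrical test='fail': P(defective) = 0.55·0.9167 / (0.55·0.9167 + 0.4·0.0833) ≈ 0.9380
After an electrical test='pass': P(defective) = 0.45·0.9380 / (0.45·0.9380 + 0.6·0.0620) ≈ 0.9190

0.919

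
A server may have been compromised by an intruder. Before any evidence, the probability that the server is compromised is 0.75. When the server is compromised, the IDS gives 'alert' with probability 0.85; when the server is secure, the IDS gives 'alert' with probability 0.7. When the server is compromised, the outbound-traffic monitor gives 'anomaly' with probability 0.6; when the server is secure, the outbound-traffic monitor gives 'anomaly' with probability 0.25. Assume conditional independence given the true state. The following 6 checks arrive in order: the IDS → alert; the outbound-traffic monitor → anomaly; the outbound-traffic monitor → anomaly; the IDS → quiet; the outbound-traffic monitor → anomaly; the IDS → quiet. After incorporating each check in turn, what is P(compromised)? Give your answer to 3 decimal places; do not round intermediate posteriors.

0.926

After the IDS='alert': P(compromised) = 0.85·0.7500 / (0.85·0.7500 + 0.7·0.2500) ≈ 0.7846
After the outbound-traffic monitor='anomaly': P(compromised) = 0.6·0.7846 / (0.6·0.7846 + 0.25·0.2154) ≈ 0.8974
After the outbound-traffic monitor='anomaly': P(compromised) = 0.6·0.8974 / (0.6·0.8974 + 0.25·0.1026) ≈ 0.9545
After the IDS='quiet': P(compromised) = 0.15·0.9545 / (0.15·0.9545 + 0.3·0.0455) ≈ 0.9130
After the outbound-traffic monitor='anomaly': P(compromised) = 0.6·0.9130 / (0.6·0.9130 + 0.25·0.0870) ≈ 0.9618
After the IDS='quiet': P(compromised) = 0.15·0.9618 / (0.15·0.9618 + 0.3·0.0382) ≈ 0.9264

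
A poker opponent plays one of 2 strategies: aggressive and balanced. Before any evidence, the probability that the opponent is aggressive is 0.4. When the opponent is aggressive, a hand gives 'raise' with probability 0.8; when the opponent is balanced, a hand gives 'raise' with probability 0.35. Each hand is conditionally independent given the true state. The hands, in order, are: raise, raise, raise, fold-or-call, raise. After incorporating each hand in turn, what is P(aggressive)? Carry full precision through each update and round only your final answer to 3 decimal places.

0.848

After 'raise': P(aggressive) = 0.8·0.4000 / (0.8·0.4000 + 0.35·0.6000) ≈ 0.6038
After 'raise': P(aggressive) = 0.8·0.6038 / (0.8·0.6038 + 0.35·0.3962) ≈ 0.7769
After 'raise': P(aggressive) = 0.8·0.7769 / (0.8·0.7769 + 0.35·0.2231) ≈ 0.8884
After 'fold-or-call': P(aggressive) = 0.2·0.8884 / (0.2·0.8884 + 0.65·0.1116) ≈ 0.7101
After 'raise': P(aggressive) = 0.8·0.7101 / (0.8·0.7101 + 0.35·0.2899) ≈ 0.8485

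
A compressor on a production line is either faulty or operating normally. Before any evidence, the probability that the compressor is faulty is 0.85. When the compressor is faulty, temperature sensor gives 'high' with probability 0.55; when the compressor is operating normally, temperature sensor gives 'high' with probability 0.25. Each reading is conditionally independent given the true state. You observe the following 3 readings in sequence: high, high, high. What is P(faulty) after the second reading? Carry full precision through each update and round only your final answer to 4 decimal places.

0.9648

Apply Bayes' rule sequentially, carrying P(faulty) forward.
After 'high': P(faulty) = 0.55·0.8500 / (0.55·0.8500 + 0.25·0.1500) ≈ 0.9257
After 'high': P(faulty) = 0.55·0.9257 / (0.55·0.9257 + 0.25·0.0743) ≈ 0.9648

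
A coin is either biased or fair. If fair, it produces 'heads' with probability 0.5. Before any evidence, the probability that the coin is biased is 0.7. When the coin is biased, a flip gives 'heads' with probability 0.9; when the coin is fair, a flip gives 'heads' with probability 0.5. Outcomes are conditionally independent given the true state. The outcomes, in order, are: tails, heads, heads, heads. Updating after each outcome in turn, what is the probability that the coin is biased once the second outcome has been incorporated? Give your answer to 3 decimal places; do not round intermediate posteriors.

0.457

After 'tails': P(biased) = 0.1·0.7000 / (0.1·0.7000 + 0.5·0.3000) ≈ 0.3182
After 'heads': P(biased) = 0.9·0.3182 / (0.9·0.3182 + 0.5·0.6818) ≈ 0.4565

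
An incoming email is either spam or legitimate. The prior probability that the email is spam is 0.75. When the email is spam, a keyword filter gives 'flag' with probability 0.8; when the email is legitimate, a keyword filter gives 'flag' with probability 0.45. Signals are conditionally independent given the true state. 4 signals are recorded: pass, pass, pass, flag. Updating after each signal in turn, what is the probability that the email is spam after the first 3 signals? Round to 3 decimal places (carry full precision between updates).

0.126

After 'pass': P(spam) = 0.2·0.7500 / (0.2·0.7500 + 0.55·0.2500) ≈ 0.5217
After 'pass': P(spam) = 0.2·0.5217 / (0.2·0.5217 + 0.55·0.4783) ≈ 0.2840
After 'pass': P(spam) = 0.2·0.2840 / (0.2·0.2840 + 0.55·0.7160) ≈ 0.1261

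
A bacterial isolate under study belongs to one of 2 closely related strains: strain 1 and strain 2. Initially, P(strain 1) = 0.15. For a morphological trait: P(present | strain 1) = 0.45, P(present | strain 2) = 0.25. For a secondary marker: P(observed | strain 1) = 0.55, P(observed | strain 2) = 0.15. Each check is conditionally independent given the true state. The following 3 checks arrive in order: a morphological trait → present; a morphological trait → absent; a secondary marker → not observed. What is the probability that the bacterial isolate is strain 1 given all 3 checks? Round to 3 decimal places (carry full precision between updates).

0.110

Each posterior becomes the prior for the next update.
After a morphological trait='present': P(strain 1) = 0.45·0.1500 / (0.45·0.1500 + 0.25·0.8500) ≈ 0.2411
After a morphological trait='absent': P(strain 1) = 0.55·0.2411 / (0.55·0.2411 + 0.75·0.7589) ≈ 0.1889
After a secondary marker='not observed': P(strain 1) = 0.45·0.1889 / (0.45·0.1889 + 0.85·0.8111) ≈ 0.1098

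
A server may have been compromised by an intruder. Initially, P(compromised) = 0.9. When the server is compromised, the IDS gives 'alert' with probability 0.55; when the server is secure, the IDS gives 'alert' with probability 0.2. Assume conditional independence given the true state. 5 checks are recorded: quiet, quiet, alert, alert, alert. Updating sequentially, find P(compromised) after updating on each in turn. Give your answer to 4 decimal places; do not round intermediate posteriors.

0.9834

After 'quiet': P(compromised) = 0.45·0.9000 / (0.45·0.9000 + 0.8·0.1000) ≈ 0.8351
After 'quiet': P(compromised) = 0.45·0.8351 / (0.45·0.8351 + 0.8·0.1649) ≈ 0.7401
After 'alert': P(compromised) = 0.55·0.7401 / (0.55·0.7401 + 0.2·0.2599) ≈ 0.8868
After 'alert': P(compromised) = 0.55·0.8868 / (0.55·0.8868 + 0.2·0.1132) ≈ 0.9556
After 'alert': P(compromised) = 0.55·0.9556 / (0.55·0.9556 + 0.2·0.0444) ≈ 0.9834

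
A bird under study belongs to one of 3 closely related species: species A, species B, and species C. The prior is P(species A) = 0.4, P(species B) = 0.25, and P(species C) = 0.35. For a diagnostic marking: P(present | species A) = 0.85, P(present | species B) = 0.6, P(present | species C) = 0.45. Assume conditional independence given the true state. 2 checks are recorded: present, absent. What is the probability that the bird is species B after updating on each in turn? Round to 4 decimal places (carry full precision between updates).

0.3036

After 'present': normaliser = 0.85·0.4000 + 0.6·0.2500 + 0.45·0.3500; P(species A) ≈ 0.5251, P(species B) ≈ 0.2317, P(species C) ≈ 0.2432
After 'absent': normaliser = 0.15·0.5251 + 0.4·0.2317 + 0.55·0.2432; P(species A) ≈ 0.2581, P(species B) ≈ 0.3036, P(species C) ≈ 0.4383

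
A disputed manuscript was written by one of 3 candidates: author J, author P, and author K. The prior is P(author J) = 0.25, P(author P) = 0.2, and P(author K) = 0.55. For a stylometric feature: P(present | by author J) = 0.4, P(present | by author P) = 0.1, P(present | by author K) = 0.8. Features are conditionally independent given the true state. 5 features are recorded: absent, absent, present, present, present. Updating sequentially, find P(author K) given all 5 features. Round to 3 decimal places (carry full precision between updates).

After 'absent': normaliser = 0.6·0.2500 + 0.9·0.2000 + 0.2·0.5500; P(author J) ≈ 0.3409, P(author P) ≈ 0.4091, P(author K) ≈ 0.2500
After 'absent': normaliser = 0.6·0.3409 + 0.9·0.4091 + 0.2·0.2500; P(author J) ≈ 0.3285, P(author P) ≈ 0.5912, P(author K) ≈ 0.0803
After 'present': normaliser = 0.4·0.3285 + 0.1·0.5912 + 0.8·0.0803; P(author J) ≈ 0.5158, P(author P) ≈ 0.2321, P(author K) ≈ 0.2521
After 'present': normaliser = 0.4·0.5158 + 0.1·0.2321 + 0.8·0.2521; P(author J) ≈ 0.4784, P(author P) ≈ 0.0538, P(author K) ≈ 0.4678
After 'present': normaliser = 0.4·0.4784 + 0.1·0.0538 + 0.8·0.4678; P(author J) ≈ 0.3352, P(author P) ≈ 0.0094, P(author K) ≈ 0.6554

0.655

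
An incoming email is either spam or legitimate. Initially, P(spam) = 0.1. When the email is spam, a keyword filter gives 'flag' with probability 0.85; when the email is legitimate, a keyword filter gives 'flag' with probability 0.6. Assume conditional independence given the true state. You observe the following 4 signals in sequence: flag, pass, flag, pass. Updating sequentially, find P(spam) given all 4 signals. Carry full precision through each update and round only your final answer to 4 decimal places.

After 'flag': P(spam) = 0.85·0.1000 / (0.85·0.1000 + 0.6·0.9000) ≈ 0.1360
After 'pass': P(spam) = 0.15·0.1360 / (0.15·0.1360 + 0.4·0.8640) ≈ 0.0557
After 'flag': P(spam) = 0.85·0.0557 / (0.85·0.0557 + 0.6·0.9443) ≈ 0.0772
After 'pass': P(spam) = 0.15·0.0772 / (0.15·0.0772 + 0.4·0.9228) ≈ 0.0304

0.0304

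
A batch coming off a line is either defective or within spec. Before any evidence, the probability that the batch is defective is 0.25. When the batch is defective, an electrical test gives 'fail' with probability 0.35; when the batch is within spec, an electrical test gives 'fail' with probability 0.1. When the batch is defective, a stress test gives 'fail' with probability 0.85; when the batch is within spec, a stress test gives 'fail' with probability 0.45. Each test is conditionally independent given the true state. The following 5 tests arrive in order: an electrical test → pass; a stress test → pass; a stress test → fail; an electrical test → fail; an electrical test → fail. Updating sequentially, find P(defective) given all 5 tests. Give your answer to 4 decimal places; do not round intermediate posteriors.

After an electrical test='pass': P(defective) = 0.65·0.2500 / (0.65·0.2500 + 0.9·0.7500) ≈ 0.1940
After a stress test='pass': P(defective) = 0.15·0.1940 / (0.15·0.1940 + 0.55·0.8060) ≈ 0.0616
After a stress test='fail': P(defective) = 0.85·0.0616 / (0.85·0.0616 + 0.45·0.9384) ≈ 0.1103
After an electrical test='fail': P(defective) = 0.35·0.1103 / (0.35·0.1103 + 0.1·0.8897) ≈ 0.3027
After an electrical test='fail': P(defective) = 0.35·0.3027 / (0.35·0.3027 + 0.1·0.6973) ≈ 0.6031

0.6031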